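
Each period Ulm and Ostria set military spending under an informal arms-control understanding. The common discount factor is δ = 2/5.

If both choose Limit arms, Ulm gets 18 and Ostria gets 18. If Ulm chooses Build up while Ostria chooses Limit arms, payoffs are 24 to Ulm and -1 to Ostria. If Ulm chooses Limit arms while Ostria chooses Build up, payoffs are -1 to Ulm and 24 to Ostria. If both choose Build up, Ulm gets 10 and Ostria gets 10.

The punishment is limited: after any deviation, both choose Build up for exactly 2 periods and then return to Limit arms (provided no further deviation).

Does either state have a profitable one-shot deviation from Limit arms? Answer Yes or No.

Yes

Comparing payoff streams over the 3 periods until play realigns: cooperate → 18(1+δ+…+δ^2); deviate → 24 + 10(δ+…+δ^2).
Cooperation is sustained iff (18−10)(δ+…+δ^2) ≥ 24−18.
δ+…+δ^2 = 2/5·(1−(2/5)^2)/(1−2/5) = 0.5600, and (24−18)/(18−10) = 0.7500.
0.5600 < 0.7500, so cooperation is not sustainable.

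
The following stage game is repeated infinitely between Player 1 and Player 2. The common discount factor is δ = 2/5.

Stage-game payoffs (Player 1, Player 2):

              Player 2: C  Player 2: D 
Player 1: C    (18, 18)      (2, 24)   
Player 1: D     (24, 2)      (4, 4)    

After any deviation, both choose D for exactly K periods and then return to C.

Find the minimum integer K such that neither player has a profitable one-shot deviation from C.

No profitable deviation requires (18−4)(δ+…+δ^K) ≥ 24−18, i.e. δ+…+δ^K ≥ 3/7 ≈ 0.4286.
With δ = 2/5, the partial sums are K=1: 0.4000, K=2: 0.5600.
K = 2 is the first length at which the sum reaches 0.4286.

2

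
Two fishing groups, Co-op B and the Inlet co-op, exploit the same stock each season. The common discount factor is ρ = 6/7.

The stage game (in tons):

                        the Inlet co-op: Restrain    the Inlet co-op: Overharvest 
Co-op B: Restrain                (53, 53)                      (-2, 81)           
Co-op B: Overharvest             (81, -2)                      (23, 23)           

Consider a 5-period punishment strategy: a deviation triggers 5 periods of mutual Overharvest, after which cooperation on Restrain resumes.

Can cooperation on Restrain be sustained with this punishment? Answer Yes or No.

Yes

Comparing payoff streams over the 6 periods until play realigns: cooperate → 53(1+ρ+…+ρ^5); deviate → 81 + 23(ρ+…+ρ^5).
Cooperation is sustained iff (53−23)(ρ+…+ρ^5) ≥ 81−53.
ρ+…+ρ^5 = 6/7·(1−(6/7)^5)/(1−6/7) = 3.2240, and (81−53)/(53−23) = 0.9333.
3.2240 ≥ 0.9333, so cooperation is sustainable.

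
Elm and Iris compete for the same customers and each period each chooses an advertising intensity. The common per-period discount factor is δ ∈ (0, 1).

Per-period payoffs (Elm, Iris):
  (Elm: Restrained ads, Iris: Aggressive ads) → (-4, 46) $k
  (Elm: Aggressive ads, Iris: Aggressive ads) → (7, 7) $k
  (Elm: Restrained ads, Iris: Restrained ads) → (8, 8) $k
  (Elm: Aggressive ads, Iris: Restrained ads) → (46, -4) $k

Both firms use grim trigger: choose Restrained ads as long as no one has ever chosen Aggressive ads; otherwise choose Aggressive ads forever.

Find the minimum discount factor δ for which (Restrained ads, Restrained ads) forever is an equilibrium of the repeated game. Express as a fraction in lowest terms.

Cooperation forever yields 8 each period: 8/(1−δ).
Deviating yields 46 once, then 7 forever: 46 + 7δ/(1−δ).
No profitable deviation requires 8/(1−δ) ≥ 46 + 7δ/(1−δ).
Multiplying by (1−δ): 8 ≥ 46(1−δ) + 7δ = 46 − 39δ.
So 39δ ≥ 38, i.e. δ ≥ 38/39.

38/39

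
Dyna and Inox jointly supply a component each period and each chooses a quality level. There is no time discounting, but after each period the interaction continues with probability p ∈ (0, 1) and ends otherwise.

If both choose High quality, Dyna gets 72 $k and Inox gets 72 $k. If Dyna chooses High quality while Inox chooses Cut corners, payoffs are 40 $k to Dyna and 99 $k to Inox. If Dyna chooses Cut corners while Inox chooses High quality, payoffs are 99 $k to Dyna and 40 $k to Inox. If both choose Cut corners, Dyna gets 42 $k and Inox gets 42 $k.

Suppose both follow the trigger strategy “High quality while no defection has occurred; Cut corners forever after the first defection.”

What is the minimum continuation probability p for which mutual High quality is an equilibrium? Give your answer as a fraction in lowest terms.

Expected cooperation value is 72 + p·72 + p²·72 + … = 72/(1−p); deviation gives 99 + p·42/(1−p).
72 ≥ 99(1−p) + 42p ⇒ 57p ≥ 27 ⇒ p ≥ 27/57 = 9/19.

9/19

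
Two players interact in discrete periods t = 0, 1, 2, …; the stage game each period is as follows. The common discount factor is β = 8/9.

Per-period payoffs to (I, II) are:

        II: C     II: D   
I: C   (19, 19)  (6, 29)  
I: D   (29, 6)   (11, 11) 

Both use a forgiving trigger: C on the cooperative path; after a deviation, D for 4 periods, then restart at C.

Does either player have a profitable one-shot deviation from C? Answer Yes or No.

Comparing payoff streams over the 5 periods until play realigns: cooperate → 19(1+β+…+β^4); deviate → 29 + 11(β+…+β^4).
Cooperation is sustained iff (19−11)(β+…+β^4) ≥ 29−19.
β+…+β^4 = 8/9·(1−(8/9)^4)/(1−8/9) = 3.0056, and (29−19)/(19−11) = 1.2500.
3.0056 ≥ 1.2500, so cooperation is sustainable.

No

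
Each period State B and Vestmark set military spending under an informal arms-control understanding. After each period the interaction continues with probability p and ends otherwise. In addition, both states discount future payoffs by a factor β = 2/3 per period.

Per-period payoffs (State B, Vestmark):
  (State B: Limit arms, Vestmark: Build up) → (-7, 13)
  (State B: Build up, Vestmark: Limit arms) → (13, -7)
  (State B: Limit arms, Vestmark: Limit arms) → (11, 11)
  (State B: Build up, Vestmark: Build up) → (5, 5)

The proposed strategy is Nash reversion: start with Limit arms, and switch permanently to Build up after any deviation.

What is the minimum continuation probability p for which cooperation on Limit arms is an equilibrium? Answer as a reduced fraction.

3/8

Expected continuation weight on next period's payoff is β·p = 2/3·p, which plays the role of the discount factor.
Cooperation requires 2/3·p ≥ (13−11)/(13−5) = 1/4, hence p ≥ 3/8.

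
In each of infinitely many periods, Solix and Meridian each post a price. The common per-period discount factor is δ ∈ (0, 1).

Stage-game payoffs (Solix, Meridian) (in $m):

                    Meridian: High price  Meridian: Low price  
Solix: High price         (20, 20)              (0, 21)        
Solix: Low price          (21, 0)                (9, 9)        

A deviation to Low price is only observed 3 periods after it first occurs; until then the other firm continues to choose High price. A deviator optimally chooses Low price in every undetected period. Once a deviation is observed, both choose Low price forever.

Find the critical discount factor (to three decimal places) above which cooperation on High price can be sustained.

0.437

Deviating for the 3 undetected periods gains 21−20 = 1 per period over cooperation, then loses 20−9 = 11 per period forever once punishment starts.
Gain: 1(1 + δ + … + δ^2); loss: 11·δ^3/(1−δ).
No profitable deviation ⇔ 1(1−δ^3) ≤ 11·δ^3, i.e. δ^3 ≥ 1/(1+11) = 1/12.
Hence δ ≥ (1/12)^(1/3) ≈ 0.437.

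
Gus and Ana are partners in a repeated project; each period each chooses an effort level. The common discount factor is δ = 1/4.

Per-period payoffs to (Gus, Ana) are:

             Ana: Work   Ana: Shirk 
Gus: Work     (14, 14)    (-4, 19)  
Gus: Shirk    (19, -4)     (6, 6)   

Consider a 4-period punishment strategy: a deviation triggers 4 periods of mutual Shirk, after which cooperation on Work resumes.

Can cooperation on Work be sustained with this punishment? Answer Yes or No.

No

IC: δ+…+δ^4 ≥ (19−14)/(14−6) = 5/8.
At δ = 1/4: partial sum = 0.3320 < 0.6250. Cooperation not sustainable.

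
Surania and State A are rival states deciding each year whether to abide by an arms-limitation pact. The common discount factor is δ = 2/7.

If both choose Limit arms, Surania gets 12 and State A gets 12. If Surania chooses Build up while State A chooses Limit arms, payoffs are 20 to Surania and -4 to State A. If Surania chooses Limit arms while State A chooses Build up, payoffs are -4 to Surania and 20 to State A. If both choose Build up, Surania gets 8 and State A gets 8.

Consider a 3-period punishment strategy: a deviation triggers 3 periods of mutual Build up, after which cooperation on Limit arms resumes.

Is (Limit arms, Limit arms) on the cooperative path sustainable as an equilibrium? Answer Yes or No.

IC: δ+…+δ^3 ≥ (20−12)/(12−8) = 2.
At δ = 2/7: partial sum = 0.3907 < 2.0000. Cooperation not sustainable.

No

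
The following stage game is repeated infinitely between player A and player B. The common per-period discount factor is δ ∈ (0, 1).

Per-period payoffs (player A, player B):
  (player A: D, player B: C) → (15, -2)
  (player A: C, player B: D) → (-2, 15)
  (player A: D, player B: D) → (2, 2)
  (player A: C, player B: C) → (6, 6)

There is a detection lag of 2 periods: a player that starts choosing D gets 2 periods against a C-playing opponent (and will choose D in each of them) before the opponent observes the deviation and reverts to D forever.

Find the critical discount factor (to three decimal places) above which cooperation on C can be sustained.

The best deviation is to choose D for all 2 undetected periods, earning 15 each, then 2 forever once detected.
Deviation value: 15(1−δ^2)/(1−δ) + 2δ^2/(1−δ); cooperation value: 6/(1−δ).
IC: 6 ≥ 15(1−δ^2) + 2δ^2 = 15 − 13δ^2.
So δ^2 ≥ 9/13, giving δ ≥ (9/13)^(1/2) ≈ 0.832.

0.832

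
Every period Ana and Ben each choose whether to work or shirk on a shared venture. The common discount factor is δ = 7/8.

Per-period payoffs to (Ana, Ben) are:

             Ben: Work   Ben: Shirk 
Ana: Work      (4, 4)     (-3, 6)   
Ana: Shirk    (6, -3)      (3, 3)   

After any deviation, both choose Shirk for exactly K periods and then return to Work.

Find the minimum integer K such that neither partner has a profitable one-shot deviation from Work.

3

IC: δ(1−δ^K)/(1−δ) ≥ (6−4)/(4−3) = 2.
With δ = 7/8: need 1 − δ^K ≥ 2·(1−7/8)/(7/8), i.e. δ^K ≤ 0.7143.
Since (7/8)^2 = 0.7656 and (7/8)^3 = 0.6699, the smallest such K is 3.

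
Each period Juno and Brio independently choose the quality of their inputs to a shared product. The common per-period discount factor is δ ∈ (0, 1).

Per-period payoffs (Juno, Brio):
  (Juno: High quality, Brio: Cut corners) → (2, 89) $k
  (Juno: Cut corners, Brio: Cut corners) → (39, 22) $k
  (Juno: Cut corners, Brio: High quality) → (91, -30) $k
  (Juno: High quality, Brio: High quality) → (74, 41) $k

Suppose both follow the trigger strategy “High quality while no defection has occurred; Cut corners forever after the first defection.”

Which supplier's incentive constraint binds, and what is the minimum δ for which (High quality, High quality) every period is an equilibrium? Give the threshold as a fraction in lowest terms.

Juno's threshold: (91−74)/(91−39) = 17/52.
Brio's threshold: (89−41)/(89−22) = 48/67.
17/52 < 48/67, so Brio binds and δ* = 48/67.

Brio; δ ≥ 48/67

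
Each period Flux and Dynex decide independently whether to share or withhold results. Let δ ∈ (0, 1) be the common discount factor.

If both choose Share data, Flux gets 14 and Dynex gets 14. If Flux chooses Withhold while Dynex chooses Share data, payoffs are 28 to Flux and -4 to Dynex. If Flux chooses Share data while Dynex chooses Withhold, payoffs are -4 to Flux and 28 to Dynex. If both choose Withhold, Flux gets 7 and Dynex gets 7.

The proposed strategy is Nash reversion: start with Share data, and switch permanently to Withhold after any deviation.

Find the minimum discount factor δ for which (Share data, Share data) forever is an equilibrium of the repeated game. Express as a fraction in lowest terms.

Under grim trigger the critical discount factor is (T−C)/(T−P) with T = 28, C = 14, P = 7.
δ* = (28−14)/(28−7) = 14/21 = 2/3.

2/3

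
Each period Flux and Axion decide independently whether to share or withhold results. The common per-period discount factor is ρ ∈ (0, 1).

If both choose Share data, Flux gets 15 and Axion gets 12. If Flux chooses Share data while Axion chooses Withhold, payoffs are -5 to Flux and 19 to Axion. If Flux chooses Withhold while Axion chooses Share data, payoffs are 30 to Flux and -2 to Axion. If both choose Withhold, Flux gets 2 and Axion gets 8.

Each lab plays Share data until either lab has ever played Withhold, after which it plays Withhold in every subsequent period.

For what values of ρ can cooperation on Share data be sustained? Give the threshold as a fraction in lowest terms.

7/11

Flux: cooperation gives 15 each period; deviation gives 30 once then 2 forever.
  15/(1−ρ) ≥ 30 + 2ρ/(1−ρ) ⇒ ρ ≥ 15/28.
Axion: cooperation gives 12 each period; deviation gives 19 once then 8 forever.
  ρ ≥ 7/11.
Both must hold, so the binding constraint is Axion's: ρ ≥ 7/11.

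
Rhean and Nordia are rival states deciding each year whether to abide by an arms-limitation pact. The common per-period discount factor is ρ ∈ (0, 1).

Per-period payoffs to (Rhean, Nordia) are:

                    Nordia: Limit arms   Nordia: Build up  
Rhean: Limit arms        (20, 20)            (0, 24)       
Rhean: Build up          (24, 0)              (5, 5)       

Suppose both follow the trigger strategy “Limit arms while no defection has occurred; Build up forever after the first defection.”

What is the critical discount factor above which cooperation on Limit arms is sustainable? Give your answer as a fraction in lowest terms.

4/19

Under grim trigger the critical discount factor is (T−C)/(T−P) with T = 24, C = 20, P = 5.
ρ* = (24−20)/(24−5) = 4/19.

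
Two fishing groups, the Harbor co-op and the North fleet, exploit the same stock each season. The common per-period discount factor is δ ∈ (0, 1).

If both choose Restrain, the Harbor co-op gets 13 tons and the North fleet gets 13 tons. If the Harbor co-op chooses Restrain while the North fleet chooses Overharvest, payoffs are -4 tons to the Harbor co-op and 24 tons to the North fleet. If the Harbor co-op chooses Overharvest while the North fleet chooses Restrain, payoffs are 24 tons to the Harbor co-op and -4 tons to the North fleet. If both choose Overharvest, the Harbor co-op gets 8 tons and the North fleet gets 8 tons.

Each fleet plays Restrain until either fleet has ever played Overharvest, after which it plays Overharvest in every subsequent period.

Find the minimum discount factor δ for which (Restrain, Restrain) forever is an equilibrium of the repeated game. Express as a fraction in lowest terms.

11/16

13/(1−δ) ≥ 24 + 8δ/(1−δ)
13 ≥ 24 − 16δ
δ ≥ 11/16.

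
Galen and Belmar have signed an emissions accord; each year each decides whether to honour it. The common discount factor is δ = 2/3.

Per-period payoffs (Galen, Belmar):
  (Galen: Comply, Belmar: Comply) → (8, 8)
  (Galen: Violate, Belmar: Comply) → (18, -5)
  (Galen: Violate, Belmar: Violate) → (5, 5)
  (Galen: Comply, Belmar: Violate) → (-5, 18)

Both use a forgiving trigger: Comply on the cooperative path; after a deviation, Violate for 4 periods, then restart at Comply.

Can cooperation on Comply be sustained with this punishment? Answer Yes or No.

A one-shot deviation gives 18 now, then 5 for 4 periods, then back to 8.
Gain from deviating: (18−8) today; loss: (8−5) in each of the next 4 periods.
No-deviation condition: (8−5)(δ+…+δ^4) ≥ 18−8, i.e. δ+…+δ^4 ≥ 10/3.
At δ = 2/3: δ+…+δ^4 = 1.6049 < 3.3333.
So cooperation is not sustainable.

No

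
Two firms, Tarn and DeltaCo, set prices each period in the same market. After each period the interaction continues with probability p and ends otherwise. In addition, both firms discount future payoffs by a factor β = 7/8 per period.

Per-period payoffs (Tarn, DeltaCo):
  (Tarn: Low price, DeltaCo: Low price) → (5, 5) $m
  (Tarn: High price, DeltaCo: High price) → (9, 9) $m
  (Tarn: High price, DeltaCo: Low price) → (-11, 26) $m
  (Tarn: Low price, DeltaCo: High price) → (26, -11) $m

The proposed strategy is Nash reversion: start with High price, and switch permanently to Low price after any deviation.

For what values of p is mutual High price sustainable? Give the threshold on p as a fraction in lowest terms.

136/147

With continuation probability p and discount β, the effective per-period discount factor is βp.
Grim-trigger IC: βp ≥ (26−9)/(26−5) = 17/21.
So p ≥ (17/21)/(7/8) = 136/147.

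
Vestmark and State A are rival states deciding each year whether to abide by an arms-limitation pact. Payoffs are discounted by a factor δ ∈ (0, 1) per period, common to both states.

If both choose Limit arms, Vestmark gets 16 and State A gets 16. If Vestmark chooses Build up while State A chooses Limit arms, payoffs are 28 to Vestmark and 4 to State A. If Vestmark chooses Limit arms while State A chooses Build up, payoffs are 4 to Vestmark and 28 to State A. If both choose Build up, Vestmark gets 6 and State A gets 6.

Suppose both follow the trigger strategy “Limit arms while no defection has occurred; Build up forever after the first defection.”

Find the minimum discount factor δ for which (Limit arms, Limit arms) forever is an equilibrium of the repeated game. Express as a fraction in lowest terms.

6/11

Cooperation forever yields 16 each period: 16/(1−δ).
Deviating yields 28 once, then 6 forever: 28 + 6δ/(1−δ).
No profitable deviation requires 16/(1−δ) ≥ 28 + 6δ/(1−δ).
Multiplying by (1−δ): 16 ≥ 28(1−δ) + 6δ = 28 − 22δ.
So 22δ ≥ 12, i.e. δ ≥ 12/22 = 6/11.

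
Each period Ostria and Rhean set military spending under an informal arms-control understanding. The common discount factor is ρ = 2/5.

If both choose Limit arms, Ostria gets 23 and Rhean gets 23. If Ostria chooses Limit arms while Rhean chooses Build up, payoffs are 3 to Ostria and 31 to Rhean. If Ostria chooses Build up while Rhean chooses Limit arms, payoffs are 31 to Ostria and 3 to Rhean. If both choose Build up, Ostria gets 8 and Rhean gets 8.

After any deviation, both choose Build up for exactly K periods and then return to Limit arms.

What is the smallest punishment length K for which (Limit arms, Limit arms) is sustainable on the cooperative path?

2

IC: ρ(1−ρ^K)/(1−ρ) ≥ (31−23)/(23−8) = 8/15.
With ρ = 2/5: need 1 − ρ^K ≥ 8/15·(1−2/5)/(2/5), i.e. ρ^K ≤ 0.2000.
Since (2/5)^1 = 0.4000 and (2/5)^2 = 0.1600, the smallest such K is 2.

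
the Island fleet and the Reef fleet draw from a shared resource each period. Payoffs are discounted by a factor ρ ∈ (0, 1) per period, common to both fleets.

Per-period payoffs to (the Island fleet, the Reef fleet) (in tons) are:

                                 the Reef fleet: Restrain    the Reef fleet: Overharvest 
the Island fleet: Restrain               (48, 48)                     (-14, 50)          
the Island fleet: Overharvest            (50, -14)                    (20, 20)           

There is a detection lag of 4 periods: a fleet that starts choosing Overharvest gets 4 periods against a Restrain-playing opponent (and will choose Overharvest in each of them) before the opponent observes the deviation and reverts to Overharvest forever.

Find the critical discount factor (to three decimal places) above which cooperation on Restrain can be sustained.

0.508

A deviator earns 50 for 4 periods, then 20 forever; cooperating earns 48 forever. Multiplying the IC by (1−ρ):
48 ≥ 50(1−ρ^4) + 20ρ^4, so 30·ρ^4 ≥ 2 and ρ^4 ≥ 1/15.
ρ ≥ (1/15)^(1/4) ≈ 0.508.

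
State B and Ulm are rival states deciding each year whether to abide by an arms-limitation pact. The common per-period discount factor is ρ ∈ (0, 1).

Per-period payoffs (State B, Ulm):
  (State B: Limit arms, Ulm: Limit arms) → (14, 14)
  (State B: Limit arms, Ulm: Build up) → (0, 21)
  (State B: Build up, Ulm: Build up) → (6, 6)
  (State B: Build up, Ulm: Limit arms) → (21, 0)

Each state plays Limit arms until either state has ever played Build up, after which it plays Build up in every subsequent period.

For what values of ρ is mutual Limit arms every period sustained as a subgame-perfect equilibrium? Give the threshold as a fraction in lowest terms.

One-period gain from deviating is 21 − 14 = 7. The loss is 14 − 6 = 8 in every subsequent period, with present value 8·ρ/(1−ρ).
Deviation is unprofitable when 8·ρ/(1−ρ) ≥ 7, i.e. ρ/(1−ρ) ≥ 7/8.
Equivalently ρ ≥ 7/(7+8) = 7/15.

7/15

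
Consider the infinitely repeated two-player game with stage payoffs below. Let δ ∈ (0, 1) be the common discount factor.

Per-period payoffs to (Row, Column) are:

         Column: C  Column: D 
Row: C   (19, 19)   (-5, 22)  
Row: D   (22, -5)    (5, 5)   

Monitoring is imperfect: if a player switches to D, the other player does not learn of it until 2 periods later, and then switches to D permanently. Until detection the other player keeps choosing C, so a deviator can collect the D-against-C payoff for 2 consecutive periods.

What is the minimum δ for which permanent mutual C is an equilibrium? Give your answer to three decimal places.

Deviating for the 2 undetected periods gains 22−19 = 3 per period over cooperation, then loses 19−5 = 14 per period forever once punishment starts.
Gain: 3(1 + δ + … + δ^1); loss: 14·δ^2/(1−δ).
No profitable deviation ⇔ 3(1−δ^2) ≤ 14·δ^2, i.e. δ^2 ≥ 3/(3+14) = 3/17.
Hence δ ≥ (3/17)^(1/2) ≈ 0.420.

0.420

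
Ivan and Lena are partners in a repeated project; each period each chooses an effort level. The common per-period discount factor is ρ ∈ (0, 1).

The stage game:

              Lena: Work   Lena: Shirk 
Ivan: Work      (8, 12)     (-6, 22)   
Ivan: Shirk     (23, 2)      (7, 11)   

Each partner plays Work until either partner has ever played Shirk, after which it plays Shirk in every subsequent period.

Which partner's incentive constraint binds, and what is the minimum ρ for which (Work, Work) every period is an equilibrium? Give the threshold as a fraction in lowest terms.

Ivan; ρ ≥ 15/16

Ivan: cooperation gives 8 each period; deviation gives 23 once then 7 forever.
  8/(1−ρ) ≥ 23 + 7ρ/(1−ρ) ⇒ ρ ≥ 15/16.
Lena: cooperation gives 12 each period; deviation gives 22 once then 11 forever.
  ρ ≥ 10/11.
Both must hold, so the binding constraint is Ivan's: ρ ≥ 15/16.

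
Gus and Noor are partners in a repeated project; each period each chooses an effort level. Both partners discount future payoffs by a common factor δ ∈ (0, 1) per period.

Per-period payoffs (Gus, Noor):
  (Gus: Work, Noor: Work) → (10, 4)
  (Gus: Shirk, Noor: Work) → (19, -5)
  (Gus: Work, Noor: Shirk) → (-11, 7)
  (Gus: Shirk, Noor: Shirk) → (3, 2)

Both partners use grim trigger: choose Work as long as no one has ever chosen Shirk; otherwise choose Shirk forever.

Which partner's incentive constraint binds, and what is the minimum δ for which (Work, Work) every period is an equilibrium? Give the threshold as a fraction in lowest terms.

Noor; δ ≥ 3/5

For Gus: deviation gain 19−10 = 9, per-period punishment loss 10−3 = 7. IC gives δ ≥ 9/16.
For Noor: gain 3, loss 2 per period, so δ ≥ 3/5.
The tighter constraint is Noor's, so cooperation needs δ ≥ 3/5.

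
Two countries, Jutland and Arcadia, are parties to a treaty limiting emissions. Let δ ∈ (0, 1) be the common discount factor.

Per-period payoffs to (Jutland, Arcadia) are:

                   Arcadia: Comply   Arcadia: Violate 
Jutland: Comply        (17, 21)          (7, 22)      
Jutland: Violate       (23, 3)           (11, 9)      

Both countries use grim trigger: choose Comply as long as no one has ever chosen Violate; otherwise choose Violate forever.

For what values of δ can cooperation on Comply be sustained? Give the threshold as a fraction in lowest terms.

Jutland: cooperation gives 17 each period; deviation gives 23 once then 11 forever.
  17/(1−δ) ≥ 23 + 11δ/(1−δ) ⇒ δ ≥ 6/12 = 1/2.
Arcadia: cooperation gives 21 each period; deviation gives 22 once then 9 forever.
  δ ≥ 1/13.
Both must hold, so the binding constraint is Jutland's: δ ≥ 1/2.

1/2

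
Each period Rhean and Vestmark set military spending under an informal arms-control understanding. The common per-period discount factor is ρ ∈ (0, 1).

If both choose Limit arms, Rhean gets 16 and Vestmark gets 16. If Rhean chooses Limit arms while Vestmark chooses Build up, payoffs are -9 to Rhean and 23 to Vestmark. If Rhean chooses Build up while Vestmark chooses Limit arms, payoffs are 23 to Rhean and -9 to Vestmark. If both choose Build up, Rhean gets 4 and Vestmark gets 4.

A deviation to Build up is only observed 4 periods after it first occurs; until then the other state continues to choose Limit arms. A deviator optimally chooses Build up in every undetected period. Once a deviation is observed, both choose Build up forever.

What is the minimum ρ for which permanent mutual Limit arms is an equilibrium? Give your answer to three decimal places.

0.779

The best deviation is to choose Build up for all 4 undetected periods, earning 23 each, then 4 forever once detected.
Deviation value: 23(1−ρ^4)/(1−ρ) + 4ρ^4/(1−ρ); cooperation value: 16/(1−ρ).
IC: 16 ≥ 23(1−ρ^4) + 4ρ^4 = 23 − 19ρ^4.
So ρ^4 ≥ 7/19, giving ρ ≥ (7/19)^(1/4) ≈ 0.779.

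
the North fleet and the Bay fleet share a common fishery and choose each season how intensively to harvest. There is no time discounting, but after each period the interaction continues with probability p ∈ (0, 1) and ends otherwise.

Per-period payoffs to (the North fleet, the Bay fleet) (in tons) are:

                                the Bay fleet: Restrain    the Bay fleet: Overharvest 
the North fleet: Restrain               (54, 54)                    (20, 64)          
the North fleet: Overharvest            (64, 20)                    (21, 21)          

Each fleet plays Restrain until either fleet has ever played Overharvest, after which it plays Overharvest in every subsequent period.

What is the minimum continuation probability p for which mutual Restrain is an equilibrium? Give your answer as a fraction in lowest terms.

10/43

Expected cooperation value is 54 + p·54 + p²·54 + … = 54/(1−p); deviation gives 64 + p·21/(1−p).
54 ≥ 64(1−p) + 21p ⇒ 43p ≥ 10 ⇒ p ≥ 10/43.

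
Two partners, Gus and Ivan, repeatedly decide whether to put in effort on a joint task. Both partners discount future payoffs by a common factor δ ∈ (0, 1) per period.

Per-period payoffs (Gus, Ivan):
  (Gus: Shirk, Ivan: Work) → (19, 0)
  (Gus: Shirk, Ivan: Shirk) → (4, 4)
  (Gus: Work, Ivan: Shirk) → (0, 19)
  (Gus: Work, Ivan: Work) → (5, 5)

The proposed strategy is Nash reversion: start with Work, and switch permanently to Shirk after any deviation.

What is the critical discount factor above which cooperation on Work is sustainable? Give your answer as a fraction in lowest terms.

14/15

Under grim trigger the critical discount factor is (T−C)/(T−P) with T = 19, C = 5, P = 4.
δ* = (19−5)/(19−4) = 14/15.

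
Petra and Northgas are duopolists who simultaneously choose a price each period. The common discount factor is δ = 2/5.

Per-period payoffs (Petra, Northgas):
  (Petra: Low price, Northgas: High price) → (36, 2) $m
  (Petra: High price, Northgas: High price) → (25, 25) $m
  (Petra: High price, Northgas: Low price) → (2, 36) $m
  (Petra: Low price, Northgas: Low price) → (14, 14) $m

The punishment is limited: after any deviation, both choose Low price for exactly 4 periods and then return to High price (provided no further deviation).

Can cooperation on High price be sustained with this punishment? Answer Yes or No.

Comparing payoff streams over the 5 periods until play realigns: cooperate → 25(1+δ+…+δ^4); deviate → 36 + 14(δ+…+δ^4).
Cooperation is sustained iff (25−14)(δ+…+δ^4) ≥ 36−25.
δ+…+δ^4 = 2/5·(1−(2/5)^4)/(1−2/5) = 0.6496, and (36−25)/(25−14) = 1.0000.
0.6496 < 1.0000, so cooperation is not sustainable.

No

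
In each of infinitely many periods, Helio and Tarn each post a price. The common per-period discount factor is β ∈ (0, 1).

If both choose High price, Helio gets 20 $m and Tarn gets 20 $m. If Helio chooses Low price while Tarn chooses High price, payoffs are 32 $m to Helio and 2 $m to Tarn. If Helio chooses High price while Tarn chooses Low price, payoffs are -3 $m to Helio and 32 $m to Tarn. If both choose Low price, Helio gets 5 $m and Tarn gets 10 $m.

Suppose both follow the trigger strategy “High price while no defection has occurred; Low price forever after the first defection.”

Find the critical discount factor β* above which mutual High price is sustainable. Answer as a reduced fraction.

Helio: cooperation gives 20 each period; deviation gives 32 once then 5 forever.
  20/(1−β) ≥ 32 + 5β/(1−β) ⇒ β ≥ 12/27 = 4/9.
Tarn: cooperation gives 20 each period; deviation gives 32 once then 10 forever.
  β ≥ 12/22 = 6/11.
Both must hold, so the binding constraint is Tarn's: β ≥ 6/11.

6/11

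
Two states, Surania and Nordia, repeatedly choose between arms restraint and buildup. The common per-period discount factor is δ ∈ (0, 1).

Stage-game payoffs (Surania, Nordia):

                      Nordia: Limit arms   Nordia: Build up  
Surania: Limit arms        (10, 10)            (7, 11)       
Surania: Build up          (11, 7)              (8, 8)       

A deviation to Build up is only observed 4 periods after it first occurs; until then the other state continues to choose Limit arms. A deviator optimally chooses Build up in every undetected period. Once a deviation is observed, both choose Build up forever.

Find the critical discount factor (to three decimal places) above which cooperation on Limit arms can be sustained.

0.760

A deviator earns 11 for 4 periods, then 8 forever; cooperating earns 10 forever. Multiplying the IC by (1−δ):
10 ≥ 11(1−δ^4) + 8δ^4, so 3·δ^4 ≥ 1 and δ^4 ≥ 1/3.
δ ≥ (1/3)^(1/4) ≈ 0.760.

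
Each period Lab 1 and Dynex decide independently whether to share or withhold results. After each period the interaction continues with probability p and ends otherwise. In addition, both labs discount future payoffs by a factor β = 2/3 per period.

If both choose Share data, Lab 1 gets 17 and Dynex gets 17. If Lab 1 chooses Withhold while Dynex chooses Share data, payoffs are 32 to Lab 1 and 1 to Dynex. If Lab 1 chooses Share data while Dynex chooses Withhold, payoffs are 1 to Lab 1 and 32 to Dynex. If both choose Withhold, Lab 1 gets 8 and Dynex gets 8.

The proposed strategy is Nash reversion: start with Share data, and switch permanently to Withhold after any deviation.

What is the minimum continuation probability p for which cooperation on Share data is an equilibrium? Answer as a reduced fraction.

15/16

With continuation probability p and discount β, the effective per-period discount factor is βp.
Grim-trigger IC: βp ≥ (32−17)/(32−8) = 5/8.
So p ≥ (5/8)/(2/3) = 15/16.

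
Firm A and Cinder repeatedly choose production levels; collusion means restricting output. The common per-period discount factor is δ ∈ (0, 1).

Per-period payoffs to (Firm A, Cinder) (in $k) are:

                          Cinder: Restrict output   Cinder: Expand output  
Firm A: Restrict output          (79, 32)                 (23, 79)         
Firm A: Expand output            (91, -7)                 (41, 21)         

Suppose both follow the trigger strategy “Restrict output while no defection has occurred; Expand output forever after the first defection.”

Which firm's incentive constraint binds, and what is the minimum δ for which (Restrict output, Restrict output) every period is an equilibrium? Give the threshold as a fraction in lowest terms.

Firm A: cooperation gives 79 each period; deviation gives 91 once then 41 forever.
  79/(1−δ) ≥ 91 + 41δ/(1−δ) ⇒ δ ≥ 12/50 = 6/25.
Cinder: cooperation gives 32 each period; deviation gives 79 once then 21 forever.
  δ ≥ 47/58.
Both must hold, so the binding constraint is Cinder's: δ ≥ 47/58.

Cinder; δ ≥ 47/58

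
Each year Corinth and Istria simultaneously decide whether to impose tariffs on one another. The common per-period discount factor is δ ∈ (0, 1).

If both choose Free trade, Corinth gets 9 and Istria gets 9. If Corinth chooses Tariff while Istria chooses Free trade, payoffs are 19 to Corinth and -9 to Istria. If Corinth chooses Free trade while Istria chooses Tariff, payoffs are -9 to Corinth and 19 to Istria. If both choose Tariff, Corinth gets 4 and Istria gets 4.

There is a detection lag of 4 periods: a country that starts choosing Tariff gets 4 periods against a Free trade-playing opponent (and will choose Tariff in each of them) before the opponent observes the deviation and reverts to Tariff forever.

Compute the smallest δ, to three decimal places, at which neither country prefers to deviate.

A deviator earns 19 for 4 periods, then 4 forever; cooperating earns 9 forever. Multiplying the IC by (1−δ):
9 ≥ 19(1−δ^4) + 4δ^4, so 15·δ^4 ≥ 10 and δ^4 ≥ 2/3.
δ ≥ (2/3)^(1/4) ≈ 0.904.

0.904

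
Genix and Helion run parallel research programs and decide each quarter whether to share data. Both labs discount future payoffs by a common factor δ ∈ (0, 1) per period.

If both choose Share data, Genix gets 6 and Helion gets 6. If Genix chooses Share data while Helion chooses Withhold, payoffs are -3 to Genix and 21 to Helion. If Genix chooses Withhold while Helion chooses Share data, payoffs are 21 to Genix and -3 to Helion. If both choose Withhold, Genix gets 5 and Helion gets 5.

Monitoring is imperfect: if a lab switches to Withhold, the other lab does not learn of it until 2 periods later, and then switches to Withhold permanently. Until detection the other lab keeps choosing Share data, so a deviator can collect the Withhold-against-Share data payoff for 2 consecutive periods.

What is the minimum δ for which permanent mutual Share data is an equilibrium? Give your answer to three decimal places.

0.968

A deviator earns 21 for 2 periods, then 5 forever; cooperating earns 6 forever. Multiplying the IC by (1−δ):
6 ≥ 21(1−δ^2) + 5δ^2, so 16·δ^2 ≥ 15 and δ^2 ≥ 15/16.
δ ≥ (15/16)^(1/2) ≈ 0.968.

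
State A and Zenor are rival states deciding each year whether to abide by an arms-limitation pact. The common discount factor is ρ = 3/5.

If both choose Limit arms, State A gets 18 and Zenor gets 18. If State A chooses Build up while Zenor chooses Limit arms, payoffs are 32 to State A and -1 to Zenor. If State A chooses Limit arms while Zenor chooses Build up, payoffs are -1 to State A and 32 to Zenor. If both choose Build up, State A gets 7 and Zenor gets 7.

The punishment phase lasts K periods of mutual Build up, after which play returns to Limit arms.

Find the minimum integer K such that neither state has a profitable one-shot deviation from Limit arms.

4

No profitable deviation requires (18−7)(ρ+…+ρ^K) ≥ 32−18, i.e. ρ+…+ρ^K ≥ 14/11 ≈ 1.2727.
With ρ = 3/5, the partial sums are K=1: 0.6000, K=2: 0.9600, K=3: 1.1760, K=4: 1.3056.
K = 4 is the first length at which the sum reaches 1.2727.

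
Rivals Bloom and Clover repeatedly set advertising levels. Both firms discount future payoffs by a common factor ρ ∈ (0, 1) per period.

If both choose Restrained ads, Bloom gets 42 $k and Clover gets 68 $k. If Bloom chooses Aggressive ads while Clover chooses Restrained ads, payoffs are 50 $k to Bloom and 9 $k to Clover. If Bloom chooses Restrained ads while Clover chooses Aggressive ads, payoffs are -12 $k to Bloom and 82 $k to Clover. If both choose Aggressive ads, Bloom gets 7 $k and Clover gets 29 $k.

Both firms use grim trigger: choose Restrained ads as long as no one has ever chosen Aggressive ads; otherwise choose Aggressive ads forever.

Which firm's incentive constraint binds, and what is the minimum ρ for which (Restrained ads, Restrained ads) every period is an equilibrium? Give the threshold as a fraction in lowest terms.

Clover; ρ ≥ 14/53

Bloom: cooperation gives 42 each period; deviation gives 50 once then 7 forever.
  42/(1−ρ) ≥ 50 + 7ρ/(1−ρ) ⇒ ρ ≥ 8/43.
Clover: cooperation gives 68 each period; deviation gives 82 once then 29 forever.
  ρ ≥ 14/53.
Both must hold, so the binding constraint is Clover's: ρ ≥ 14/53.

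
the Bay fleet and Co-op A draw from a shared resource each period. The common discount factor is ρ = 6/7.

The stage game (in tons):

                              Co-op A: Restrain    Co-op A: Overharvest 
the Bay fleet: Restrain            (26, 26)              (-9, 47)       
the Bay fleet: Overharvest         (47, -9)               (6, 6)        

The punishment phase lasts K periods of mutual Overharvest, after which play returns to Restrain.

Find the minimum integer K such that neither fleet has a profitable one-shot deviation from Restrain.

Need Σ_{k=1}^{K} ρ^k ≥ (47−26)/(26−6) = 1.0500 at ρ = 6/7.
At K = 1 the sum is 0.8571 < 1.0500; at K = 2 it is 1.5918 ≥ 1.0500.
So the minimum punishment length is K = 2.

2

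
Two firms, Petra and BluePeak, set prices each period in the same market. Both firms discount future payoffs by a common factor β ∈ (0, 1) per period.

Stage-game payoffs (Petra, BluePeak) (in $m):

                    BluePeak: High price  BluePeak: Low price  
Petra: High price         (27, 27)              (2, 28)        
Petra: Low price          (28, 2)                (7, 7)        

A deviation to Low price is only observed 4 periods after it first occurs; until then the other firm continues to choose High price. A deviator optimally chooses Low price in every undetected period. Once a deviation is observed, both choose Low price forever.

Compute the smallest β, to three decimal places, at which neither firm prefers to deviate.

A deviator earns 28 for 4 periods, then 7 forever; cooperating earns 27 forever. Multiplying the IC by (1−β):
27 ≥ 28(1−β^4) + 7β^4, so 21·β^4 ≥ 1 and β^4 ≥ 1/21.
β ≥ (1/21)^(1/4) ≈ 0.467.

0.467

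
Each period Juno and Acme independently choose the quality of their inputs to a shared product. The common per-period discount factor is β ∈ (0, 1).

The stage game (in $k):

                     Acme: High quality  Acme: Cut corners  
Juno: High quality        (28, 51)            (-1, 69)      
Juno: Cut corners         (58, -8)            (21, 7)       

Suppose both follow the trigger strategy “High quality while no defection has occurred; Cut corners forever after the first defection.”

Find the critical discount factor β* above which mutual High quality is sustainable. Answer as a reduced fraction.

For Juno: deviation gain 58−28 = 30, per-period punishment loss 28−21 = 7. IC gives β ≥ 30/37.
For Acme: gain 18, loss 44 per period, so β ≥ 18/62 = 9/31.
The tighter constraint is Juno's, so cooperation needs β ≥ 30/37.

30/37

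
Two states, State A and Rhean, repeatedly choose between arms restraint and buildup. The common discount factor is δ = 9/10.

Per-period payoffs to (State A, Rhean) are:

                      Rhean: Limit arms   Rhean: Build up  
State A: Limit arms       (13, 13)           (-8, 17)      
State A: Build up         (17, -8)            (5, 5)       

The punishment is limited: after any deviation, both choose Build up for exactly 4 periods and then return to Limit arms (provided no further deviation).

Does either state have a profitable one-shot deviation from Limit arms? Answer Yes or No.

Comparing payoff streams over the 5 periods until play realigns: cooperate → 13(1+δ+…+δ^4); deviate → 17 + 5(δ+…+δ^4).
Cooperation is sustained iff (13−5)(δ+…+δ^4) ≥ 17−13.
δ+…+δ^4 = 9/10·(1−(9/10)^4)/(1−9/10) = 3.0951, and (17−13)/(13−5) = 0.5000.
3.0951 ≥ 0.5000, so cooperation is sustainable.

No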